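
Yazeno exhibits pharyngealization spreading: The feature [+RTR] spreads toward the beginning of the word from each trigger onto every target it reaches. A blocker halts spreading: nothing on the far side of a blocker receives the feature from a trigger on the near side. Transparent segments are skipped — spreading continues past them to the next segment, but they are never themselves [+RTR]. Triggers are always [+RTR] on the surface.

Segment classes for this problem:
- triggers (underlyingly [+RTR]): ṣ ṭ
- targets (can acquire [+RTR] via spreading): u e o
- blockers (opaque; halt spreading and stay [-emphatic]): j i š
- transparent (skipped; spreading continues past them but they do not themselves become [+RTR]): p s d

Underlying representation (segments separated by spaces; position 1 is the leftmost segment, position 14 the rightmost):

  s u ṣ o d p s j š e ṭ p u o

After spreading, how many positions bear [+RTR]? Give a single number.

From /ṣ/ at 3 leftward: 2 /u/ → [+RTR]; 1 /s/ transparent; word edge.
From /ṭ/ at 11 leftward: 10 /e/ → [+RTR]; 9 /š/ blocks.
Targets with no active source: positions 4 13 14 stay [-emphatic].
[+RTR] positions on the surface: 2 3 10 11.

4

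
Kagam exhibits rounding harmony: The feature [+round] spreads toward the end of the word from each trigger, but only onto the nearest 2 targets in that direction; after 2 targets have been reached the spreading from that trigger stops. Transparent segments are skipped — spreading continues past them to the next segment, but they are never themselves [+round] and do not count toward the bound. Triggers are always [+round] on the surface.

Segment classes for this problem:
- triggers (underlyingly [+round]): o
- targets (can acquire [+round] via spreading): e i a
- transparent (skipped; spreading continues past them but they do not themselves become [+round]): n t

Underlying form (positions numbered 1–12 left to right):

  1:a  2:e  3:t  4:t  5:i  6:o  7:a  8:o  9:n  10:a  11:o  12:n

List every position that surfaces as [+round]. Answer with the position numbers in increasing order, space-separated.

From /o/ at 6 rightward: 7 /a/ → [+round]; 8 /o/ is itself a trigger — this domain ends here.
From /o/ at 8 rightward: 9 /n/ transparent; 10 /a/ → [+round]; 11 /o/ is itself a trigger — this domain ends here.
From /o/ at 11 rightward: 12 /n/ transparent; word edge.
Targets with no active source: positions 1 2 5 stay [-round].

6 7 8 10 11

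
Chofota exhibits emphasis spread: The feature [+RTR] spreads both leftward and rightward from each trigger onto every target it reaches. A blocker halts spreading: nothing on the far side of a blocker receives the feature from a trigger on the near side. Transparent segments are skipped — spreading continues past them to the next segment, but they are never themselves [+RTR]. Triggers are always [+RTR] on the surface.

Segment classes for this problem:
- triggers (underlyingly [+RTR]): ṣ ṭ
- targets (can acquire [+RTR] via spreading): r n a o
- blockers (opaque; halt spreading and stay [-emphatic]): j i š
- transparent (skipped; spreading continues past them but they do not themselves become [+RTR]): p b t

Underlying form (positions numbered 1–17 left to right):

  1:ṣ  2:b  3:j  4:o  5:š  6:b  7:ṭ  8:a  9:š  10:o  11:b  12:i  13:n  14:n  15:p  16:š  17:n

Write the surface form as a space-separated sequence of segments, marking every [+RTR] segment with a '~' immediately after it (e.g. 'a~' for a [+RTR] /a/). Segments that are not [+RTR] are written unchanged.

From /ṣ/ at 1 rightward: 2 /b/ transparent; 3 /j/ blocks.
From /ṣ/ at 1 leftward: word edge.
From /ṭ/ at 7 rightward: 8 /a/ → [+RTR]; 9 /š/ blocks.
From /ṭ/ at 7 leftward: 6 /b/ transparent; 5 /š/ blocks.
Targets with no active source: positions 4 10 13 14 17 stay [-emphatic].
[+RTR] positions on the surface: 1 7 8.

ṣ~ b j o š b ṭ~ a~ š o b i n n p š n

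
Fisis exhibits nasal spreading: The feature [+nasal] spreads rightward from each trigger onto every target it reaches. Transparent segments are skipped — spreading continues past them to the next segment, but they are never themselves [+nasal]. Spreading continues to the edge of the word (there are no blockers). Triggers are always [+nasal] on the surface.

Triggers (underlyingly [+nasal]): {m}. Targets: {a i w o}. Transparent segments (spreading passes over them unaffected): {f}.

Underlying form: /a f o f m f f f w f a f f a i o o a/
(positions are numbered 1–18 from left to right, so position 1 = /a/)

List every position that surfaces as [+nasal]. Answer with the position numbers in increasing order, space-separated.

5 9 11 14 15 16 17 18

From /m/ at 5 rightward: 6 /f/ transparent; 7 /f/ transparent; 8 /f/ transparent; 9 /w/ → [+nasal]; 10 /f/ transparent; 11 /a/ → [+nasal]; 12 /f/ transparent; 13 /f/ transparent; 14 /a/ → [+nasal]; 15 /i/ → [+nasal]; 16 /o/ → [+nasal]; 17 /o/ → [+nasal]; 18 /a/ → [+nasal]; word edge.
Targets with no active source: positions 1 3 stay [-nasal].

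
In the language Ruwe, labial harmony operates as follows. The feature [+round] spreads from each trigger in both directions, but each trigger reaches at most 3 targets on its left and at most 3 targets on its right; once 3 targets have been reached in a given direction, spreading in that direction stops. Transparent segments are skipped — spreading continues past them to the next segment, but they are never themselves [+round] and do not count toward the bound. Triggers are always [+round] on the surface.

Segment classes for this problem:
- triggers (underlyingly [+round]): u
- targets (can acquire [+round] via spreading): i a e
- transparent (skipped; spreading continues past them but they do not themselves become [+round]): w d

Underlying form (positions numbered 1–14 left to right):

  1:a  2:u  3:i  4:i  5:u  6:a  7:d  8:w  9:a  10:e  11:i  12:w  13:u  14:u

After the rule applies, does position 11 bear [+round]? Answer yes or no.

From /u/ at 2 rightward: 3 /i/ → [+round]; 4 /i/ → [+round]; 5 /u/ is itself a trigger — this domain ends here.
From /u/ at 2 leftward: 1 /a/ → [+round]; word edge.
From /u/ at 5 rightward: 6 /a/ → [+round]; 7 /d/ transparent; 8 /w/ transparent; 9 /a/ → [+round]; 10 /e/ → [+round]; bound reached.
From /u/ at 5 leftward: 4 /i/ → [+round]; 3 /i/ → [+round]; 2 /u/ is itself a trigger — this domain ends here.
From /u/ at 13 rightward: 14 /u/ is itself a trigger — this domain ends here.
From /u/ at 13 leftward: 12 /w/ transparent; 11 /i/ → [+round]; 10 /e/ → [+round]; 9 /a/ → [+round]; bound reached.
From /u/ at 14 rightward: word edge.
From /u/ at 14 leftward: 13 /u/ is itself a trigger — this domain ends here.
[+round] positions on the surface: 1 2 3 4 5 6 9 10 11 13 14.

yes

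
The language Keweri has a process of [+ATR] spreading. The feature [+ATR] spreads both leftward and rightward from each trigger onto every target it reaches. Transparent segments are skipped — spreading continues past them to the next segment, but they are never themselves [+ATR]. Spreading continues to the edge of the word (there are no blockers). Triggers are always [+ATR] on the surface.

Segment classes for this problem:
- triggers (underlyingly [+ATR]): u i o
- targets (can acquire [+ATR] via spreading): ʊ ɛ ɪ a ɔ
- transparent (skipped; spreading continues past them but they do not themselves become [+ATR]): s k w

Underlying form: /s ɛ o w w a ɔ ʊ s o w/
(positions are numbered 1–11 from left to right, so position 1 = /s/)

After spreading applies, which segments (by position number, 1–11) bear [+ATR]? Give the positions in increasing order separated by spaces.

From /o/ at 3 rightward: 4 /w/ transparent; 5 /w/ transparent; 6 /a/ → [+ATR]; 7 /ɔ/ → [+ATR]; 8 /ʊ/ → [+ATR]; 9 /s/ transparent; 10 /o/ is itself a trigger — this domain ends here.
From /o/ at 3 leftward: 2 /ɛ/ → [+ATR]; 1 /s/ transparent; word edge.
From /o/ at 10 rightward: 11 /w/ transparent; word edge.
From /o/ at 10 leftward: 9 /s/ transparent; 8 /ʊ/ → [+ATR]; 7 /ɔ/ → [+ATR]; 6 /a/ → [+ATR]; 5 /w/ transparent; 4 /w/ transparent; 3 /o/ is itself a trigger — this domain ends here.

2 3 6 7 8 10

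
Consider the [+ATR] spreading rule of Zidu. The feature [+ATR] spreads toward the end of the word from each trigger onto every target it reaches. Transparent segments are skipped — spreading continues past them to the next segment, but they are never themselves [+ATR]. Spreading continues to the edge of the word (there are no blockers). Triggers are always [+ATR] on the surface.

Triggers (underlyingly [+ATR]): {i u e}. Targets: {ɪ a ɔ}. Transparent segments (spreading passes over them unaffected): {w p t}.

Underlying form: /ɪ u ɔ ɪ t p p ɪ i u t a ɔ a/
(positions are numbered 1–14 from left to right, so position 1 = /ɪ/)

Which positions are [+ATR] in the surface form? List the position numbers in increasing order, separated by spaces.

From /u/ at 2 rightward: 3 /ɔ/ → [+ATR]; 4 /ɪ/ → [+ATR]; 5 /t/ transparent; 6 /p/ transparent; 7 /p/ transparent; 8 /ɪ/ → [+ATR]; 9 /i/ is itself a trigger — this domain ends here.
From /i/ at 9 rightward: 10 /u/ is itself a trigger — this domain ends here.
From /u/ at 10 rightward: 11 /t/ transparent; 12 /a/ → [+ATR]; 13 /ɔ/ → [+ATR]; 14 /a/ → [+ATR]; word edge.
Target with no active source: position 1 stays [-ATR].

2 3 4 8 9 10 12 13 14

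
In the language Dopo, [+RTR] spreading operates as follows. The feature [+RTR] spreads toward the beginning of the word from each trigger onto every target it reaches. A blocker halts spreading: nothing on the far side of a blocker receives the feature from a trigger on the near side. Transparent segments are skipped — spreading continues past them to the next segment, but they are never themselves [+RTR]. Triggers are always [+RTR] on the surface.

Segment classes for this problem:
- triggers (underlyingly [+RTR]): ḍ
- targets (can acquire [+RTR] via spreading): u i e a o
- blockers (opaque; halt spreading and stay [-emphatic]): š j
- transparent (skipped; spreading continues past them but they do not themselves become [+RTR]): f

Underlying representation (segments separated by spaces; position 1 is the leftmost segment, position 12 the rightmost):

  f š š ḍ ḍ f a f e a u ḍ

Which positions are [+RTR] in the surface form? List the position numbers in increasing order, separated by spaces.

4 5 7 9 10 11 12

From /ḍ/ at 4 leftward: 3 /š/ blocks.
From /ḍ/ at 5 leftward: 4 /ḍ/ is itself a trigger — this domain ends here.
From /ḍ/ at 12 leftward: 11 /u/ → [+RTR]; 10 /a/ → [+RTR]; 9 /e/ → [+RTR]; 8 /f/ transparent; 7 /a/ → [+RTR]; 6 /f/ transparent; 5 /ḍ/ is itself a trigger — this domain ends here.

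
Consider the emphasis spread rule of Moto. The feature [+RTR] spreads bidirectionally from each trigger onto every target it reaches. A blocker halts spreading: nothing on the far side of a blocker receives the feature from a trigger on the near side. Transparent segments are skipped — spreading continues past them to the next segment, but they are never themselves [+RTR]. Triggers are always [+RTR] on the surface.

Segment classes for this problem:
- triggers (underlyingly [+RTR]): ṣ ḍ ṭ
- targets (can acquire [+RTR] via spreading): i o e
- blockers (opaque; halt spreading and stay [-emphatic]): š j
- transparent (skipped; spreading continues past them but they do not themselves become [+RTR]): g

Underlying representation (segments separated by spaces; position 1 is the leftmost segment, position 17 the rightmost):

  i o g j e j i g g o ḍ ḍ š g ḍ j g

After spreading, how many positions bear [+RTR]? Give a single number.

5

From /ḍ/ at 11 rightward: 12 /ḍ/ is itself a trigger — this domain ends here.
From /ḍ/ at 11 leftward: 10 /o/ → [+RTR]; 9 /g/ transparent; 8 /g/ transparent; 7 /i/ → [+RTR]; 6 /j/ blocks.
From /ḍ/ at 12 rightward: 13 /š/ blocks.
From /ḍ/ at 12 leftward: 11 /ḍ/ is itself a trigger — this domain ends here.
From /ḍ/ at 15 rightward: 16 /j/ blocks.
From /ḍ/ at 15 leftward: 14 /g/ transparent; 13 /š/ blocks.
Targets with no active source: positions 1 2 5 stay [-emphatic].
[+RTR] positions on the surface: 7 10 11 12 15.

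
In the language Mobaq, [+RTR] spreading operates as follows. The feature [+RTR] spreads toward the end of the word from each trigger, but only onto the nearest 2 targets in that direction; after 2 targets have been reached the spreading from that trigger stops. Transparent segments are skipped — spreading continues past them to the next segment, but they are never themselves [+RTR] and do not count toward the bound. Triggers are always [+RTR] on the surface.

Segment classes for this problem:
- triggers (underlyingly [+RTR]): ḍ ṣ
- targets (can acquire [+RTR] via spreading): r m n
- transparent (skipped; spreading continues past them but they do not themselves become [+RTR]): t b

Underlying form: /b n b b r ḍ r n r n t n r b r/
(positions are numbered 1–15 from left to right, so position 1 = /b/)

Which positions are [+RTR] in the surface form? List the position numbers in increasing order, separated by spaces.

From /ḍ/ at 6 rightward: 7 /r/ → [+RTR]; 8 /n/ → [+RTR]; bound reached.
Targets with no active source: positions 2 5 9 10 12 13 15 stay [-emphatic].

6 7 8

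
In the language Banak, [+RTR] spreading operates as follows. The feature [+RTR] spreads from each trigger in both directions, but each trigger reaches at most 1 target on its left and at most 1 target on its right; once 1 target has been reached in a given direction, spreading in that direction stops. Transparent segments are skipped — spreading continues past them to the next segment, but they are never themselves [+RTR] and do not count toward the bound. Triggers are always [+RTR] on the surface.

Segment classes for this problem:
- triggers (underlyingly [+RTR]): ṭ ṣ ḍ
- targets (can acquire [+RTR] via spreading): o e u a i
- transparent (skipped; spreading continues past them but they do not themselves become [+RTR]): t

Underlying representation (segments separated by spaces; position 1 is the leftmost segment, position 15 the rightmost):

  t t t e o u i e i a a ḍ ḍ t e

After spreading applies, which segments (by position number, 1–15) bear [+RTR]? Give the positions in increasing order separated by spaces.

From /ḍ/ at 12 rightward: 13 /ḍ/ is itself a trigger — this domain ends here.
From /ḍ/ at 12 leftward: 11 /a/ → [+RTR]; bound reached.
From /ḍ/ at 13 rightward: 14 /t/ transparent; 15 /e/ → [+RTR]; bound reached.
From /ḍ/ at 13 leftward: 12 /ḍ/ is itself a trigger — this domain ends here.
Targets with no active source: positions 4 5 6 7 8 9 10 stay [-emphatic].

11 12 13 15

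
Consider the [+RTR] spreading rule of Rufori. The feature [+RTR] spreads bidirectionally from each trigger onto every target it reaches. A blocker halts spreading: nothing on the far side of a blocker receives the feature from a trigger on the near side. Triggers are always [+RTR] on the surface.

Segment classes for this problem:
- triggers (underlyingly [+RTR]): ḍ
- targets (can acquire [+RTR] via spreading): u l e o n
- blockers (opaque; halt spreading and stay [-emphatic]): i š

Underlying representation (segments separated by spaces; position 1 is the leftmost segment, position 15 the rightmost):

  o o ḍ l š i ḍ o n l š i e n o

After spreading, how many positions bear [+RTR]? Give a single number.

From /ḍ/ at 3 rightward: 4 /l/ → [+RTR]; 5 /š/ blocks.
From /ḍ/ at 3 leftward: 2 /o/ → [+RTR]; 1 /o/ → [+RTR]; word edge.
From /ḍ/ at 7 rightward: 8 /o/ → [+RTR]; 9 /n/ → [+RTR]; 10 /l/ → [+RTR]; 11 /š/ blocks.
From /ḍ/ at 7 leftward: 6 /i/ blocks.
Targets with no active source: positions 13 14 15 stay [-emphatic].
[+RTR] positions on the surface: 1 2 3 4 7 8 9 10.

8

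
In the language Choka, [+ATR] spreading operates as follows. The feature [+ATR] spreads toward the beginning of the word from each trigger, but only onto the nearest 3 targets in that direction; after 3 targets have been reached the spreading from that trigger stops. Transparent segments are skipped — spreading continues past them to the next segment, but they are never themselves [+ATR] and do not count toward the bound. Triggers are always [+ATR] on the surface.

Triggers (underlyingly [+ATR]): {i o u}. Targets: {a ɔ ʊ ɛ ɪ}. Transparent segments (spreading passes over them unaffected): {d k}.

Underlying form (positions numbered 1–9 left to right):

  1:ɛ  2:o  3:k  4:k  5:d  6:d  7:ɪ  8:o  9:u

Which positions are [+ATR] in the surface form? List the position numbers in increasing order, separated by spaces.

From /o/ at 2 leftward: 1 /ɛ/ → [+ATR]; word edge.
From /o/ at 8 leftward: 7 /ɪ/ → [+ATR]; 6 /d/ transparent; 5 /d/ transparent; 4 /k/ transparent; 3 /k/ transparent; 2 /o/ is itself a trigger — this domain ends here.
From /u/ at 9 leftward: 8 /o/ is itself a trigger — this domain ends here.

1 2 7 8 9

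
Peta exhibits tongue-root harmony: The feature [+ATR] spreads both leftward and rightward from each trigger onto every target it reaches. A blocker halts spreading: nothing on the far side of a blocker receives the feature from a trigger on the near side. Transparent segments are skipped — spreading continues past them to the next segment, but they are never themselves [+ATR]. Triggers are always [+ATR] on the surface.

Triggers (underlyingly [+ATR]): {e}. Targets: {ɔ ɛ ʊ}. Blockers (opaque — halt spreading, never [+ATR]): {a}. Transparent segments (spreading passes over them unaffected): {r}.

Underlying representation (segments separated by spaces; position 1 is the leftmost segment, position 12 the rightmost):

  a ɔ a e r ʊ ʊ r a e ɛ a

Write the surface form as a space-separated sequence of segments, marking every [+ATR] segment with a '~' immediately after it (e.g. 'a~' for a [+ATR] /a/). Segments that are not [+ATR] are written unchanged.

From /e/ at 4 rightward: 5 /r/ transparent; 6 /ʊ/ → [+ATR]; 7 /ʊ/ → [+ATR]; 8 /r/ transparent; 9 /a/ blocks.
From /e/ at 4 leftward: 3 /a/ blocks.
From /e/ at 10 rightward: 11 /ɛ/ → [+ATR]; 12 /a/ blocks.
From /e/ at 10 leftward: 9 /a/ blocks.
Target with no active source: position 2 stays [-ATR].
[+ATR] positions on the surface: 4 6 7 10 11.

a ɔ a e~ r ʊ~ ʊ~ r a e~ ɛ~ a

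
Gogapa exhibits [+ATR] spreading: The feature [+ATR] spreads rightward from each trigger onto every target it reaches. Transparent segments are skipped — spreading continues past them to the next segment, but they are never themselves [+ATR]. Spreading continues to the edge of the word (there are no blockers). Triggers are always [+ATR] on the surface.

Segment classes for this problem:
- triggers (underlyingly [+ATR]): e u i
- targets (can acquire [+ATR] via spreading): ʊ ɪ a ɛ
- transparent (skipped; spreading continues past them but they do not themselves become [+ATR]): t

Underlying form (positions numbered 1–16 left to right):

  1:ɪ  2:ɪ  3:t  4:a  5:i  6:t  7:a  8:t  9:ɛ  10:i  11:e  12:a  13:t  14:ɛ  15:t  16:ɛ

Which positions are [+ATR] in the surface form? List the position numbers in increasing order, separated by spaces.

5 7 9 10 11 12 14 16

From /i/ at 5 rightward: 6 /t/ transparent; 7 /a/ → [+ATR]; 8 /t/ transparent; 9 /ɛ/ → [+ATR]; 10 /i/ is itself a trigger — this domain ends here.
From /i/ at 10 rightward: 11 /e/ is itself a trigger — this domain ends here.
From /e/ at 11 rightward: 12 /a/ → [+ATR]; 13 /t/ transparent; 14 /ɛ/ → [+ATR]; 15 /t/ transparent; 16 /ɛ/ → [+ATR]; word edge.
Targets with no active source: positions 1 2 4 stay [-ATR].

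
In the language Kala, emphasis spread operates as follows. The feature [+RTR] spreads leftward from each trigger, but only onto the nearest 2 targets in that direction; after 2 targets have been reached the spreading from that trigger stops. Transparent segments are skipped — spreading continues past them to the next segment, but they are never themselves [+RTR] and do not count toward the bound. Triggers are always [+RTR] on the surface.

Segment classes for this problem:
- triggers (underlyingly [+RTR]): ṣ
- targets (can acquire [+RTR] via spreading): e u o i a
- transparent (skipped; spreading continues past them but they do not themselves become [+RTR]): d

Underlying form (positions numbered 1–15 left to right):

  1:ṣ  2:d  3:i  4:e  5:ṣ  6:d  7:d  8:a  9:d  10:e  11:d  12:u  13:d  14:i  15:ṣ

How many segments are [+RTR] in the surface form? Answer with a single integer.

7

From /ṣ/ at 1 leftward: word edge.
From /ṣ/ at 5 leftward: 4 /e/ → [+RTR]; 3 /i/ → [+RTR]; bound reached.
From /ṣ/ at 15 leftward: 14 /i/ → [+RTR]; 13 /d/ transparent; 12 /u/ → [+RTR]; bound reached.
Targets with no active source: positions 8 10 stay [-emphatic].
[+RTR] positions on the surface: 1 3 4 5 12 14 15.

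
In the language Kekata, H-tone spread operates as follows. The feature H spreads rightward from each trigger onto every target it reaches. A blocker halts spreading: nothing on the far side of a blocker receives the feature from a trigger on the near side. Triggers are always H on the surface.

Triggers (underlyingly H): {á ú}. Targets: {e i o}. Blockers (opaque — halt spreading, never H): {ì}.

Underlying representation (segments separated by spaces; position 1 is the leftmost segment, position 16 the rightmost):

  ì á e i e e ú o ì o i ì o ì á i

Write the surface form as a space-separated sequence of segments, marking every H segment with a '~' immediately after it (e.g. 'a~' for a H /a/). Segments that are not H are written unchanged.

From /á/ at 2 rightward: 3 /e/ → H; 4 /i/ → H; 5 /e/ → H; 6 /e/ → H; 7 /ú/ is itself a trigger — this domain ends here.
From /ú/ at 7 rightward: 8 /o/ → H; 9 /ì/ blocks.
From /á/ at 15 rightward: 16 /i/ → H; word edge.
Targets with no active source: positions 10 11 13 stay [-high tone].
H positions on the surface: 2 3 4 5 6 7 8 15 16.

ì á~ e~ i~ e~ e~ ú~ o~ ì o i ì o ì á~ i~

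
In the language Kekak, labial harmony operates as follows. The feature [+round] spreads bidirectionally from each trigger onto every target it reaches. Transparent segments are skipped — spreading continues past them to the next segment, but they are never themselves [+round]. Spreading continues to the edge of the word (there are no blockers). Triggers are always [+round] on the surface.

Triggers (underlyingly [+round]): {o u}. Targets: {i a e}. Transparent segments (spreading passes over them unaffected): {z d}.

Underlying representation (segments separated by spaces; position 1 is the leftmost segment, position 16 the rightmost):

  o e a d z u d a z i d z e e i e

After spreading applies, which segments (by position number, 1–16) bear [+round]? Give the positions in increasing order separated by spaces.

From /o/ at 1 rightward: 2 /e/ → [+round]; 3 /a/ → [+round]; 4 /d/ transparent; 5 /z/ transparent; 6 /u/ is itself a trigger — this domain ends here.
From /o/ at 1 leftward: word edge.
From /u/ at 6 rightward: 7 /d/ transparent; 8 /a/ → [+round]; 9 /z/ transparent; 10 /i/ → [+round]; 11 /d/ transparent; 12 /z/ transparent; 13 /e/ → [+round]; 14 /e/ → [+round]; 15 /i/ → [+round]; 16 /e/ → [+round]; word edge.
From /u/ at 6 leftward: 5 /z/ transparent; 4 /d/ transparent; 3 /a/ → [+round]; 2 /e/ → [+round]; 1 /o/ is itself a trigger — this domain ends here.

1 2 3 6 8 10 13 14 15 16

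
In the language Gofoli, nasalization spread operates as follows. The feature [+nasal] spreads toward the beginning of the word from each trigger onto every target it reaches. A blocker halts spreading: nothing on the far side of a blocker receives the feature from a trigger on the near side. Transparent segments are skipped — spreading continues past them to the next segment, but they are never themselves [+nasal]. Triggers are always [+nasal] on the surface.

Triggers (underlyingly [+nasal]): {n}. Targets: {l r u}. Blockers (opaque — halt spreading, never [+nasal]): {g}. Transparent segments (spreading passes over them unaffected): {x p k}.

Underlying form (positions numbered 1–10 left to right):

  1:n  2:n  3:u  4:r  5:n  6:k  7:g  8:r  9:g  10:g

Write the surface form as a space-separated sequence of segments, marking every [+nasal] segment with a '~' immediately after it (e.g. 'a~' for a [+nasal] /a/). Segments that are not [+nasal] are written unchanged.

From /n/ at 1 leftward: word edge.
From /n/ at 2 leftward: 1 /n/ is itself a trigger — this domain ends here.
From /n/ at 5 leftward: 4 /r/ → [+nasal]; 3 /u/ → [+nasal]; 2 /n/ is itself a trigger — this domain ends here.
Target with no active source: position 8 stays [-nasal].
[+nasal] positions on the surface: 1 2 3 4 5.

n~ n~ u~ r~ n~ k g r g g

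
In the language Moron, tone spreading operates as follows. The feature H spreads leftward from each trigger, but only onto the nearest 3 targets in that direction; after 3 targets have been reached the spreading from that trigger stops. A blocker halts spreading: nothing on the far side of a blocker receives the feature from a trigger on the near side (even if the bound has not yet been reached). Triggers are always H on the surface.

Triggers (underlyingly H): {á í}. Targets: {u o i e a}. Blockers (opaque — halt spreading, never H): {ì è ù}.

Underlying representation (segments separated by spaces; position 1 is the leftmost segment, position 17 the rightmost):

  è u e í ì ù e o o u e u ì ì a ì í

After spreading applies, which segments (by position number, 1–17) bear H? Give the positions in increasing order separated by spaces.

From /í/ at 4 leftward: 3 /e/ → H; 2 /u/ → H; 1 /è/ blocks.
From /í/ at 17 leftward: 16 /ì/ blocks.
Targets with no active source: positions 7 8 9 10 11 12 15 stay [-high tone].

2 3 4 17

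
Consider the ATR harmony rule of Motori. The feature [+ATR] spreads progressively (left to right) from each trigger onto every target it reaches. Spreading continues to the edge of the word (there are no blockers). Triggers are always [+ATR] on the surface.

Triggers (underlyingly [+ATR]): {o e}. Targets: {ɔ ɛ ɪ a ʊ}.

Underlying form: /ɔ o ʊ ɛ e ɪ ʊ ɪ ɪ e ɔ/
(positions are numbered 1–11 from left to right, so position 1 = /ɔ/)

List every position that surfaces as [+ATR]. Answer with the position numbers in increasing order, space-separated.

2 3 4 5 6 7 8 9 10 11

From /o/ at 2 rightward: 3 /ʊ/ → [+ATR]; 4 /ɛ/ → [+ATR]; 5 /e/ is itself a trigger — this domain ends here.
From /e/ at 5 rightward: 6 /ɪ/ → [+ATR]; 7 /ʊ/ → [+ATR]; 8 /ɪ/ → [+ATR]; 9 /ɪ/ → [+ATR]; 10 /e/ is itself a trigger — this domain ends here.
From /e/ at 10 rightward: 11 /ɔ/ → [+ATR]; word edge.
Target with no active source: position 1 stays [-ATR].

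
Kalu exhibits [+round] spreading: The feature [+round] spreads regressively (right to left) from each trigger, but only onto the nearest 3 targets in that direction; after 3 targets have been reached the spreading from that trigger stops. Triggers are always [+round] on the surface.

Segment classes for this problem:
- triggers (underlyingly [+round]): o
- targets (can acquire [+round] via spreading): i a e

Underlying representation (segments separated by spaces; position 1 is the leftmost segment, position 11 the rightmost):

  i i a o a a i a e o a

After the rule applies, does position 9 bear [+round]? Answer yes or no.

yes

From /o/ at 4 leftward: 3 /a/ → [+round]; 2 /i/ → [+round]; 1 /i/ → [+round]; bound reached.
From /o/ at 10 leftward: 9 /e/ → [+round]; 8 /a/ → [+round]; 7 /i/ → [+round]; bound reached.
Targets with no active source: positions 5 6 11 stay [-round].
[+round] positions on the surface: 1 2 3 4 7 8 9 10.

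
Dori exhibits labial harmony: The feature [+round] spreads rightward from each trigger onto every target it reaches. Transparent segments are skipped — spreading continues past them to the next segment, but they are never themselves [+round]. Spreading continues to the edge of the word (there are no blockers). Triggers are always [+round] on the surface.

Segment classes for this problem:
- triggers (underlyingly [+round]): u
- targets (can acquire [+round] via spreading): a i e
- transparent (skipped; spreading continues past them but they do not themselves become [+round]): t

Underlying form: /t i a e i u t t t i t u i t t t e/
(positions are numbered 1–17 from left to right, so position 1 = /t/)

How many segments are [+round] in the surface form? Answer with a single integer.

From /u/ at 6 rightward: 7 /t/ transparent; 8 /t/ transparent; 9 /t/ transparent; 10 /i/ → [+round]; 11 /t/ transparent; 12 /u/ is itself a trigger — this domain ends here.
From /u/ at 12 rightward: 13 /i/ → [+round]; 14 /t/ transparent; 15 /t/ transparent; 16 /t/ transparent; 17 /e/ → [+round]; word edge.
Targets with no active source: positions 2 3 4 5 stay [-round].
[+round] positions on the surface: 6 10 12 13 17.

5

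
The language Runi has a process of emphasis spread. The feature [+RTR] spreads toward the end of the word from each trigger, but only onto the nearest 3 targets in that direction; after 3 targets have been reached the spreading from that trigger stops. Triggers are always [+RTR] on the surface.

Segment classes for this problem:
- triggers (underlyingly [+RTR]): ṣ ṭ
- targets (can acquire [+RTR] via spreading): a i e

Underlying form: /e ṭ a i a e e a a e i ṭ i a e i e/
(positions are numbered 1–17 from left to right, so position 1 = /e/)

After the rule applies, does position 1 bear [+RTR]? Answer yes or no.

no

From /ṭ/ at 2 rightward: 3 /a/ → [+RTR]; 4 /i/ → [+RTR]; 5 /a/ → [+RTR]; bound reached.
From /ṭ/ at 12 rightward: 13 /i/ → [+RTR]; 14 /a/ → [+RTR]; 15 /e/ → [+RTR]; bound reached.
Targets with no active source: positions 1 6 7 8 9 10 11 16 17 stay [-emphatic].
[+RTR] positions on the surface: 2 3 4 5 12 13 14 15.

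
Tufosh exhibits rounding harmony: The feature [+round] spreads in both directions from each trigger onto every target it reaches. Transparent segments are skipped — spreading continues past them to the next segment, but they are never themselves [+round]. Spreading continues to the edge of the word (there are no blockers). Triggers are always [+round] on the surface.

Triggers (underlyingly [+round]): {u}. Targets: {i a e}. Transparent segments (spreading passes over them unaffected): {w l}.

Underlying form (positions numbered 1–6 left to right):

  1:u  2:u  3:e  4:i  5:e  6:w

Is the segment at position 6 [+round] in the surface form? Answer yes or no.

no

From /u/ at 1 rightward: 2 /u/ is itself a trigger — this domain ends here.
From /u/ at 1 leftward: word edge.
From /u/ at 2 rightward: 3 /e/ → [+round]; 4 /i/ → [+round]; 5 /e/ → [+round]; 6 /w/ transparent; word edge.
From /u/ at 2 leftward: 1 /u/ is itself a trigger — this domain ends here.
[+round] positions on the surface: 1 2 3 4 5.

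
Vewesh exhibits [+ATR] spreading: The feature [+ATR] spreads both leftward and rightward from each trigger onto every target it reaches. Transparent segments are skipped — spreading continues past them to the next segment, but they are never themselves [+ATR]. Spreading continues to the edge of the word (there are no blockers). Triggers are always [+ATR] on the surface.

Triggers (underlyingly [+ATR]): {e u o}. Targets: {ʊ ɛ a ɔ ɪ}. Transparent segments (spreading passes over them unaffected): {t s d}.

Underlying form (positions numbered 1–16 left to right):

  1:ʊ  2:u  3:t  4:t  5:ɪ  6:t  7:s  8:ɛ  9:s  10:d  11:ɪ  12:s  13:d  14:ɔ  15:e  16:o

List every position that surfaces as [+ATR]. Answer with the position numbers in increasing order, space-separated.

1 2 5 8 11 14 15 16

From /u/ at 2 rightward: 3 /t/ transparent; 4 /t/ transparent; 5 /ɪ/ → [+ATR]; 6 /t/ transparent; 7 /s/ transparent; 8 /ɛ/ → [+ATR]; 9 /s/ transparent; 10 /d/ transparent; 11 /ɪ/ → [+ATR]; 12 /s/ transparent; 13 /d/ transparent; 14 /ɔ/ → [+ATR]; 15 /e/ is itself a trigger — this domain ends here.
From /u/ at 2 leftward: 1 /ʊ/ → [+ATR]; word edge.
From /e/ at 15 rightward: 16 /o/ is itself a trigger — this domain ends here.
From /e/ at 15 leftward: 14 /ɔ/ → [+ATR]; 13 /d/ transparent; 12 /s/ transparent; 11 /ɪ/ → [+ATR]; 10 /d/ transparent; 9 /s/ transparent; 8 /ɛ/ → [+ATR]; 7 /s/ transparent; 6 /t/ transparent; 5 /ɪ/ → [+ATR]; 4 /t/ transparent; 3 /t/ transparent; 2 /u/ is itself a trigger — this domain ends here.
From /o/ at 16 rightward: word edge.
From /o/ at 16 leftward: 15 /e/ is itself a trigger — this domain ends here.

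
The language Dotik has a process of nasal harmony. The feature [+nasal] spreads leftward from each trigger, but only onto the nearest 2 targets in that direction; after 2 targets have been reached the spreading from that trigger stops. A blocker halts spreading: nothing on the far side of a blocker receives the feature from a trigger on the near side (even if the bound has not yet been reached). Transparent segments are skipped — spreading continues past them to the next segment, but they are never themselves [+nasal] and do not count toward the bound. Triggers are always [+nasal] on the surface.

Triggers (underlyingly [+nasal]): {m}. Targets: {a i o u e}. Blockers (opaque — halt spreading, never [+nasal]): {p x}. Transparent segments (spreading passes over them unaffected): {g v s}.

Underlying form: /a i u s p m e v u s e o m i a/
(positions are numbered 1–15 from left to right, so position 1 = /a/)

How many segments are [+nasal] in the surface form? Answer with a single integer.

From /m/ at 6 leftward: 5 /p/ blocks.
From /m/ at 13 leftward: 12 /o/ → [+nasal]; 11 /e/ → [+nasal]; bound reached.
Targets with no active source: positions 1 2 3 7 9 14 15 stay [-nasal].
[+nasal] positions on the surface: 6 11 12 13.

4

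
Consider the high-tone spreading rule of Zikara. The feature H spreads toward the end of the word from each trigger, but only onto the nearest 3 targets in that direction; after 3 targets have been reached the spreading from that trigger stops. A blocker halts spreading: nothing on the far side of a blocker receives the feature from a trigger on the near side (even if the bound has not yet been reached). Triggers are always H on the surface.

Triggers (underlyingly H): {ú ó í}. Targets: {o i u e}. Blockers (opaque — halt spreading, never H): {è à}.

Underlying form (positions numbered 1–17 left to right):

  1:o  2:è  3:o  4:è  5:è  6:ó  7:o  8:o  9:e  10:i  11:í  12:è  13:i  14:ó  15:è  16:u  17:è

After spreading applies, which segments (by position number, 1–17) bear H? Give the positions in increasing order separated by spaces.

6 7 8 9 11 14

From /ó/ at 6 rightward: 7 /o/ → H; 8 /o/ → H; 9 /e/ → H; bound reached.
From /í/ at 11 rightward: 12 /è/ blocks.
From /ó/ at 14 rightward: 15 /è/ blocks.
Targets with no active source: positions 1 3 10 13 16 stay [-high tone].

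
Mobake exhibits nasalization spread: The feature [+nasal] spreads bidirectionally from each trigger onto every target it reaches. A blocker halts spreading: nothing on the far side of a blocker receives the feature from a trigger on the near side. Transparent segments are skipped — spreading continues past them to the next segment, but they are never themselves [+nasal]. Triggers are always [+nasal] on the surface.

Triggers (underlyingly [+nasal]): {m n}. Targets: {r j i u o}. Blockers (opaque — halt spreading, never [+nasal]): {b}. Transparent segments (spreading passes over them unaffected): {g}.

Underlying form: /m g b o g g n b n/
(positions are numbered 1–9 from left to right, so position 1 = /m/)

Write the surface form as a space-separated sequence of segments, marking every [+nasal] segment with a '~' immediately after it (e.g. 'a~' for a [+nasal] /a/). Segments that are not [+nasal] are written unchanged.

From /m/ at 1 rightward: 2 /g/ transparent; 3 /b/ blocks.
From /m/ at 1 leftward: word edge.
From /n/ at 7 rightward: 8 /b/ blocks.
From /n/ at 7 leftward: 6 /g/ transparent; 5 /g/ transparent; 4 /o/ → [+nasal]; 3 /b/ blocks.
From /n/ at 9 rightward: word edge.
From /n/ at 9 leftward: 8 /b/ blocks.
[+nasal] positions on the surface: 1 4 7 9.

m~ g b o~ g g n~ b n~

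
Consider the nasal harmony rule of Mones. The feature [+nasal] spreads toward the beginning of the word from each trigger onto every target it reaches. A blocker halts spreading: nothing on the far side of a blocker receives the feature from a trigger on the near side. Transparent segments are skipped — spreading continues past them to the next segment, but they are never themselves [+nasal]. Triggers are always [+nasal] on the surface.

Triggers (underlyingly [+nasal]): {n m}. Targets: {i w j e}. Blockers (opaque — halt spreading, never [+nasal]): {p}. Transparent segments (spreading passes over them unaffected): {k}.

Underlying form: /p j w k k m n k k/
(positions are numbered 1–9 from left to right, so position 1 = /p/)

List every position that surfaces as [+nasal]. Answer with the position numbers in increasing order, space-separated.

2 3 6 7

From /m/ at 6 leftward: 5 /k/ transparent; 4 /k/ transparent; 3 /w/ → [+nasal]; 2 /j/ → [+nasal]; 1 /p/ blocks.
From /n/ at 7 leftward: 6 /m/ is itself a trigger — this domain ends here.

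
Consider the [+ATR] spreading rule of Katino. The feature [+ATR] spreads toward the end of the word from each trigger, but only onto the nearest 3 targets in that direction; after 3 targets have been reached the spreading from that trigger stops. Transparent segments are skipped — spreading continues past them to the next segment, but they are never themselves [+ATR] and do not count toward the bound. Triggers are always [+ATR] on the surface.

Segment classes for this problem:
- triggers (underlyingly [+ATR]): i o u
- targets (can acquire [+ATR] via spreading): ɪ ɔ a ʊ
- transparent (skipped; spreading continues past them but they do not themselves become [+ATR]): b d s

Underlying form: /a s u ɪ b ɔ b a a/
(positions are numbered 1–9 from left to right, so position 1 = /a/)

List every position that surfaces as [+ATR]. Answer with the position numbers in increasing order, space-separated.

From /u/ at 3 rightward: 4 /ɪ/ → [+ATR]; 5 /b/ transparent; 6 /ɔ/ → [+ATR]; 7 /b/ transparent; 8 /a/ → [+ATR]; bound reached.
Targets with no active source: positions 1 9 stay [-ATR].

3 4 6 8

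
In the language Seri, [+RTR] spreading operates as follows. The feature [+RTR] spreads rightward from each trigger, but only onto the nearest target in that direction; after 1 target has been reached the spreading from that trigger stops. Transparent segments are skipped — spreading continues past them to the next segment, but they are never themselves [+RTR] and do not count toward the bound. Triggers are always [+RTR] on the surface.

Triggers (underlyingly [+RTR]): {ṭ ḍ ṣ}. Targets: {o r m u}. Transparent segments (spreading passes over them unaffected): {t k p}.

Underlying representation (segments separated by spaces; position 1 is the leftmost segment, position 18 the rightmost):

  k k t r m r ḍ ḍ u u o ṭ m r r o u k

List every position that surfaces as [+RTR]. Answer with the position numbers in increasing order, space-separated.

7 8 9 12 13

From /ḍ/ at 7 rightward: 8 /ḍ/ is itself a trigger — this domain ends here.
From /ḍ/ at 8 rightward: 9 /u/ → [+RTR]; bound reached.
From /ṭ/ at 12 rightward: 13 /m/ → [+RTR]; bound reached.
Targets with no active source: positions 4 5 6 10 11 14 15 16 17 stay [-emphatic].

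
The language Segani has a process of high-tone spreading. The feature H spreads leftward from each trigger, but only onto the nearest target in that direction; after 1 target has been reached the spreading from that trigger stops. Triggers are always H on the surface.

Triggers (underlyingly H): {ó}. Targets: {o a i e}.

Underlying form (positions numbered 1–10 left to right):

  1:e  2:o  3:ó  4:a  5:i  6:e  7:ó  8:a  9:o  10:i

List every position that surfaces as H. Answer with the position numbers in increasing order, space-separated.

2 3 6 7

From /ó/ at 3 leftward: 2 /o/ → H; bound reached.
From /ó/ at 7 leftward: 6 /e/ → H; bound reached.
Targets with no active source: positions 1 4 5 8 9 10 stay [-high tone].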